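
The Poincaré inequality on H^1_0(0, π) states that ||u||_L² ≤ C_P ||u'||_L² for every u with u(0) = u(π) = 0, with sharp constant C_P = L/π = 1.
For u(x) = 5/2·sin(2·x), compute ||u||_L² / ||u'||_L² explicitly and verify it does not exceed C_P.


||u||_L² / ||u'||_L² = 1/2 < C_P = 1.

u(x) = 5/2·sin(2·x), so u'(x) = 5*cos(2*x).
Writing u(x) = A·sin(kπx/L) with A = 5/2 and k = 2, use ∫_0^L sin²(kπx/L) dx = L/2 and ∫_0^L cos²(kπx/L) dx = L/2.
u² = 25/4·sin²(2·x) and (u')² = 25·cos²(2·x), and each of sin², cos² integrates to L/2 = π/2 over (0, π).
∫_0^π u² dx = 25*π/8, so ||u||_L² = 5*sqrt(2)*sqrt(π)/4.
∫_0^π (u')² dx = 25*π/2, so ||u'||_L² = 5*sqrt(2)*sqrt(π)/2.
Ratio ||u||_L² / ||u'||_L² = 1/2.
Sharp Poincaré constant on H^1_0(0, π) is C_P = L/π = 1, achieved by sin(x).
This is the k = 2 harmonic; the ratio L/(kπ) is strictly less than C_P = L/π, consistent with the sharp inequality ||u||_L² ≤ C_P ||u'||_L².


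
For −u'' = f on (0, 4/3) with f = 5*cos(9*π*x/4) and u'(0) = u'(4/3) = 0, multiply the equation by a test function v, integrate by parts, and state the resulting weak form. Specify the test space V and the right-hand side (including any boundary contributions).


V = H^1(0, 4/3) (no boundary constraint on v; u is determined up to an additive constant); weak form: ∫_0^4/3 u'v' dx = ∫_0^4/3 (5*cos(9*π*x/4)) v dx for all v ∈ V.

Multiply both sides by a test function v and integrate from 0 to 4/3:
  ∫_0^4/3 −u''(x) v(x) dx = ∫_0^4/3 f(x) v(x) dx.
Integrate the LHS by parts once:
  ∫_0^4/3 −u'' v dx = −[u'(x) v(x)]_0^4/3 + ∫_0^4/3 u'(x) v'(x) dx.
Thus ∫_0^4/3 u'(x) v'(x) dx = ∫_0^4/3 f(x) v(x) dx + [u'(x) v(x)]_0^4/3.
Choose V so that boundary terms are either known or forced to vanish.
u has homogeneous Neumann: u'(0) = u'(4/3) = 0. So [u' v]_0^4/3 = 0·v(4/3) − 0·v(0) = 0 for any v; take V = H^1(0, 4/3).
Weak formulation: find u (satisfying any essential BC) such that ∫_0^4/3 u'(x) v'(x) dx = ∫_0^4/3 f v dx for all v ∈ V (homogeneous Neumann, so boundary terms vanish).
Substituting f(x) = 5*cos(9*π*x/4), the right-hand side is ∫_0^4/3 (5*cos(9*π*x/4)) v dx.
Compatibility check (pure Neumann): taking v ≡ 1 ∈ V gives 0 = ∫_0^4/3 f dx + (0) − (0), i.e. ∫_0^4/3 f dx must equal u'(0) − u'(4/3) = 0. Indeed ∫_0^4/3 (5*cos(9*π*x/4)) dx = 0, so the data are compatible. The solution is then unique only up to an additive constant (fix it e.g. by requiring ∫_0^4/3 u dx = 0).


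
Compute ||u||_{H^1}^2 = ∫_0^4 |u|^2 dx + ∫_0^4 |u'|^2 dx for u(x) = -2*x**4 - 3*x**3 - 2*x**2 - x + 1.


||u||_{H^1}^2 = 173493032/315

The H^1 norm (squared) on an interval (0, L) is
  ||u||_{H^1}^2 = ∫_0^L u(x)^2 dx + ∫_0^L u'(x)^2 dx.
Compute u'(x) = -8*x**3 - 9*x**2 - 4*x - 1.
Then u(x)^2 = 4*x**8 + 12*x**7 + 17*x**6 + 16*x**5 + 6*x**4 - 2*x**3 - 3*x**2 - 2*x + 1 and u'(x)^2 = 64*x**6 + 144*x**5 + 145*x**4 + 88*x**3 + 34*x**2 + 8*x + 1.
Integrate each monomial from 0 to 4 using ∫_0^4 c·x^n dx = c·4^(n+1)/(n+1):
  ∫_0^4 u(x)^2 dx = ∫_0^4 (4*x^8 + 12*x^7 + 17*x^6 + 16*x^5 + 6*x^4 - 2*x^3 - 3*x^2 - 2*x + 1) dx. Term by term:
    ∫_0^4 4*x^8 dx = 1048576/9;  ∫_0^4 12*x^7 dx = 98304;  ∫_0^4 17*x^6 dx = 278528/7;
    ∫_0^4 16*x^5 dx = 32768/3;  ∫_0^4 6*x^4 dx = 6144/5;  ∫_0^4 -2*x^3 dx = -128;
    ∫_0^4 -3*x^2 dx = -64;  ∫_0^4 -2*x dx = -16;  ∫_0^4 1 dx = 4.
  Sum: 1048576/9 + 98304 + 278528/7 + 32768/3 + 6144/5 − 128 − 64 − 16 + 4 = 83963132/315.
  ∫_0^4 u'(x)^2 dx = ∫_0^4 (64*x^6 + 144*x^5 + 145*x^4 + 88*x^3 + 34*x^2 + 8*x + 1) dx. Term by term:
    ∫_0^4 64*x^6 dx = 1048576/7;  ∫_0^4 144*x^5 dx = 98304;  ∫_0^4 145*x^4 dx = 29696;
    ∫_0^4 88*x^3 dx = 5632;  ∫_0^4 34*x^2 dx = 2176/3;  ∫_0^4 8*x dx = 64;
    ∫_0^4 1 dx = 4.
  Sum: 1048576/7 + 98304 + 29696 + 5632 + 2176/3 + 64 + 4 = 5968660/21.
Adding: ||u||_{H^1}^2 = 83963132/315 + 5968660/21 = 173493032/315.


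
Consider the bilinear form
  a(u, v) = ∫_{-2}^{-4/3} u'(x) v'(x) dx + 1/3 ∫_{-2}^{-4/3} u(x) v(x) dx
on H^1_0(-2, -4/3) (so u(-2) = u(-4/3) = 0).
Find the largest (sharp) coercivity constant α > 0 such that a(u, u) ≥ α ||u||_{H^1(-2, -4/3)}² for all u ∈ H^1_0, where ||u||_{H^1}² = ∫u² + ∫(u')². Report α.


α = (4 + 27*π^2)/(3*(4 + 9*π^2))

Coercivity of a(·,·) on H^1_0(-2, -4/3) means a(u, u) ≥ α ||u||_{H^1}² for every u ∈ H^1_0.
The interval has length L = 2/3, and Poincaré/coercivity depend only on L. Here a(u, u) = ∫(u')² + (1/3)·∫u².
Here 0 < c = 1/3 < 1. The condition a(u,u) ≥ α||u||_{H^1}² reads (1−α)∫(u')² ≥ (α−c)∫u². Any admissible α is ≤ 1 (rapidly oscillating u have ∫u²/∫(u')² → 0), and α = 1 would force 0 ≥ (1−c)∫u², impossible since c < 1; so 1−α > 0. By the sharp Poincaré inequality on H^1_0 of an interval of length L, ∫(u')² ≥ (π/L)²∫u² with equality for the first sine mode sin(π(x−x₀)/L) (x₀ the left endpoint), so the inequality holds for all u iff (1−α)(π/L)² ≥ α − c, i.e. α ≤ ((π/L)² + c)/((π/L)² + 1) = (1 + c(L/π)²)/(1 + (L/π)²). With (π/L)² = 9*π^2/4 and c = 1/3, the largest admissible constant is α = ((π/L)² + c)/((π/L)² + 1).
Simplifying, α = (4 + 27*π^2)/(3*(4 + 9*π^2)).


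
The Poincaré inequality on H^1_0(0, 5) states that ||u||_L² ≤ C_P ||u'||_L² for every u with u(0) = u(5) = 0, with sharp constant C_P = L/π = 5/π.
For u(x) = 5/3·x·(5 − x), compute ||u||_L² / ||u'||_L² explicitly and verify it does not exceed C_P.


||u||_L² / ||u'||_L² = sqrt(10)/2 < C_P = 5/π.

u(x) = 5/3·x·(5 − x), so u'(x) = 25/3 - 10*x/3.
u(x) = 5/3·x·(5 − x) vanishes at x = 0 and x = 5, so u ∈ H^1_0(0, 5). Differentiate via the product rule and integrate the resulting polynomials term by term.
  ∫_0^5 u² dx = ∫_0^5 (25*x^4/9 - 250*x^3/9 + 625*x^2/9) dx. Term by term:
    ∫_0^5 25*x^4/9 dx = 15625/9;  ∫_0^5 -250*x^3/9 dx = -78125/18;  ∫_0^5 625*x^2/9 dx = 78125/27.
  Sum: 15625/9 − 78125/18 + 78125/27 = 15625/54.
  ∫_0^5 (u')² dx = ∫_0^5 (100*x^2/9 - 500*x/9 + 625/9) dx. Term by term:
    ∫_0^5 100*x^2/9 dx = 12500/27;  ∫_0^5 -500*x/9 dx = -6250/9;  ∫_0^5 625/9 dx = 3125/9.
  Sum: 12500/27 − 6250/9 + 3125/9 = 3125/27.
∫_0^5 u² dx = 15625/54, so ||u||_L² = 125*sqrt(6)/18.
∫_0^5 (u')² dx = 3125/27, so ||u'||_L² = 25*sqrt(15)/9.
Ratio ||u||_L² / ||u'||_L² = sqrt(10)/2.
Sharp Poincaré constant on H^1_0(0, 5) is C_P = L/π = 5/π, achieved by sin(π/5·x).
A polynomial bump cannot attain the sharp Poincaré constant (only the first sine eigenfunction does), so the ratio is strictly less than C_P, consistent with ||u||_L² ≤ C_P ||u'||_L².


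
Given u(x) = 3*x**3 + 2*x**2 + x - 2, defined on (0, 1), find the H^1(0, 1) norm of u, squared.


||u||_{H^1}^2 = 1872/35

The H^1 norm (squared) on an interval (0, L) is
  ||u||_{H^1}^2 = ∫_0^L u(x)^2 dx + ∫_0^L u'(x)^2 dx.
Compute u'(x) = 9*x**2 + 4*x + 1.
Then u(x)^2 = 9*x**6 + 12*x**5 + 10*x**4 - 8*x**3 - 7*x**2 - 4*x + 4 and u'(x)^2 = 81*x**4 + 72*x**3 + 34*x**2 + 8*x + 1.
Integrate each monomial from 0 to 1 using ∫_0^1 c·x^n dx = c·1^(n+1)/(n+1):
  ∫_0^1 u(x)^2 dx = ∫_0^1 (9*x^6 + 12*x^5 + 10*x^4 - 8*x^3 - 7*x^2 - 4*x + 4) dx. Term by term:
    ∫_0^1 9*x^6 dx = 9/7;  ∫_0^1 12*x^5 dx = 2;  ∫_0^1 10*x^4 dx = 2;
    ∫_0^1 -8*x^3 dx = -2;  ∫_0^1 -7*x^2 dx = -7/3;  ∫_0^1 -4*x dx = -2;
    ∫_0^1 4 dx = 4.
  Sum: 9/7 + 2 + 2 − 2 − 7/3 − 2 + 4 = 62/21.
  ∫_0^1 u'(x)^2 dx = ∫_0^1 (81*x^4 + 72*x^3 + 34*x^2 + 8*x + 1) dx. Term by term:
    ∫_0^1 81*x^4 dx = 81/5;  ∫_0^1 72*x^3 dx = 18;  ∫_0^1 34*x^2 dx = 34/3;
    ∫_0^1 8*x dx = 4;  ∫_0^1 1 dx = 1.
  Sum: 81/5 + 18 + 34/3 + 4 + 1 = 758/15.
Adding: ||u||_{H^1}^2 = 62/21 + 758/15 = 1872/35.


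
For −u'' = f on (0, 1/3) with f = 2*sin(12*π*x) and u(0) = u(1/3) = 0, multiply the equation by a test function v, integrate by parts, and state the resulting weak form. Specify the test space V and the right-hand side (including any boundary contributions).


V = H^1_0(0, 1/3) (so v(0) = v(1/3) = 0); weak form: ∫_0^1/3 u'v' dx = ∫_0^1/3 (2*sin(12*π*x)) v dx for all v ∈ V.

Multiply both sides by a test function v and integrate from 0 to 1/3:
  ∫_0^1/3 −u''(x) v(x) dx = ∫_0^1/3 f(x) v(x) dx.
Integrate the LHS by parts once:
  ∫_0^1/3 −u'' v dx = −[u'(x) v(x)]_0^1/3 + ∫_0^1/3 u'(x) v'(x) dx.
Thus ∫_0^1/3 u'(x) v'(x) dx = ∫_0^1/3 f(x) v(x) dx + [u'(x) v(x)]_0^1/3.
Choose V so that boundary terms are either known or forced to vanish.
u is Dirichlet: u(0) = u(1/3) = 0. Let V = H^1_0(0, 1/3); then v(0) = v(1/3) = 0, and [u' v]_0^1/3 = 0.
Weak formulation: find u (satisfying any essential BC) such that ∫_0^1/3 u'(x) v'(x) dx = ∫_0^1/3 f v dx for all v ∈ V.
Substituting f(x) = 2*sin(12*π*x), the right-hand side is ∫_0^1/3 (2*sin(12*π*x)) v dx.


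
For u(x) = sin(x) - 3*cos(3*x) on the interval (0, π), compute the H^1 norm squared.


||u||_{H^1(0,π)}^2 = 46*π

u'(x) = 9*sin(3*x) + cos(x).
Expand u² and (u')² and integrate term by term on (0, π), using: for integers n ≥ 1, ∫_0^π sin²(nx) dx = ∫_0^π cos²(nx) dx = π/2; for n ≠ n', ∫_0^π sin(nx)sin(n'x) dx = ∫_0^π cos(nx)cos(n'x) dx = 0; and by product-to-sum, ∫_0^π sin(nx)cos(n'x) dx = ½∫_0^π [sin((n+n')x) + sin((n−n')x)] dx, which is 0 when n+n' is even and 2n/(n²−n'²) when n+n' is odd (it need not vanish on (0, π)).
  u² squared terms: (-3)²·∫cos(3x)² dx = 9·π/2 = 9*π/2;  (1)²·∫sin(x)² dx = 1·π/2 = π/2.
  u² cross terms: 2·(-3)·(1)·∫cos(3x)·sin(x) dx = -6·(0) = 0.
  So ∫_0^π u² dx = 9*π/2 + π/2 + 0 = 5*π.
  (u')² squared terms: (9)²·∫sin(3x)² dx = 81·π/2 = 81*π/2;  (1)²·∫cos(x)² dx = 1·π/2 = π/2.
  (u')² cross terms: 2·(9)·(1)·∫sin(3x)·cos(x) dx = 18·(0) = 0.
  So ∫_0^π (u')² dx = 81*π/2 + π/2 + 0 = 41*π.
||u||_{H^1}^2 = (5*π) + (41*π) = 46*π.


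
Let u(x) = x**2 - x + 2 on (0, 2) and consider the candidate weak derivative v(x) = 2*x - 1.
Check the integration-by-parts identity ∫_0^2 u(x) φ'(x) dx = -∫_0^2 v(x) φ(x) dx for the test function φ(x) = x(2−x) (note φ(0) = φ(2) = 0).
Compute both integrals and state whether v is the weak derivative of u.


LHS = -4/3, RHS = -4/3. Yes, v = u' weakly.

u(x) = x**2 - x + 2, classical derivative u'(x) = 2*x - 1.
φ(x) = x(2−x), so φ'(x) = 2 - 2*x.
Note φ(0) = φ(2) = 0, so the boundary term u·φ vanishes.
LHS = ∫_0^2 u(x) φ'(x) dx = ∫_0^2 (-2*x^3 + 4*x^2 - 6*x + 4) dx. Term by term:
  ∫_0^2 -2*x^3 dx = -8;  ∫_0^2 4*x^2 dx = 32/3;  ∫_0^2 -6*x dx = -12;
  ∫_0^2 4 dx = 8.
Sum: -8 + 32/3 − 12 + 8 = -4/3.
So LHS = -4/3.
∫_0^2 v(x) φ(x) dx = ∫_0^2 (-2*x^3 + 5*x^2 - 2*x) dx. Term by term:
  ∫_0^2 -2*x^3 dx = -8;  ∫_0^2 5*x^2 dx = 40/3;  ∫_0^2 -2*x dx = -4.
Sum: -8 + 40/3 − 4 = 4/3.
So RHS = -∫_0^2 v(x) φ(x) dx = -4/3.
LHS = RHS, so the identity holds for this test φ.
Moreover u is smooth here and v(x) = u'(x) = 2*x - 1 pointwise, so the identity holds for every test function. Hence v is the weak derivative of u.


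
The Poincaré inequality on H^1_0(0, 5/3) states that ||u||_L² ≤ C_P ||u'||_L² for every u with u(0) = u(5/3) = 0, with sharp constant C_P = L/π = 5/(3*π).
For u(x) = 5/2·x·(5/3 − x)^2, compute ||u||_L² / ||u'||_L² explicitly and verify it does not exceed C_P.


||u||_L² / ||u'||_L² = 5*sqrt(14)/42 < C_P = 5/(3*π).

u(x) = 5/2·x·(5/3 − x)^2, so u'(x) = 15*x^2/2 - 50*x/3 + 125/18.
u(x) = 5/2·x·(5/3 − x)^2 vanishes at x = 0 and x = 5/3, so u ∈ H^1_0(0, 5/3). Differentiate via the product rule and integrate the resulting polynomials term by term.
  ∫_0^5/3 u² dx = ∫_0^5/3 (25*x^6/4 - 125*x^5/3 + 625*x^4/6 - 3125*x^3/27 + 15625*x^2/324) dx. Term by term:
    ∫_0^5/3 25*x^6/4 dx = 1953125/61236;  ∫_0^5/3 -125*x^5/3 dx = -1953125/13122;  ∫_0^5/3 625*x^4/6 dx = 390625/1458;
    ∫_0^5/3 -3125*x^3/27 dx = -1953125/8748;  ∫_0^5/3 15625*x^2/324 dx = 1953125/26244.
  Sum: 1953125/61236 − 1953125/13122 + 390625/1458 − 1953125/8748 + 1953125/26244 = 390625/183708.
  ∫_0^5/3 (u')² dx = ∫_0^5/3 (225*x^4/4 - 250*x^3 + 6875*x^2/18 - 6250*x/27 + 15625/324) dx. Term by term:
    ∫_0^5/3 225*x^4/4 dx = 15625/108;  ∫_0^5/3 -250*x^3 dx = -78125/162;  ∫_0^5/3 6875*x^2/18 dx = 859375/1458;
    ∫_0^5/3 -6250*x/27 dx = -78125/243;  ∫_0^5/3 15625/324 dx = 78125/972.
  Sum: 15625/108 − 78125/162 + 859375/1458 − 78125/243 + 78125/972 = 15625/1458.
∫_0^5/3 u² dx = 390625/183708, so ||u||_L² = 625*sqrt(7)/1134.
∫_0^5/3 (u')² dx = 15625/1458, so ||u'||_L² = 125*sqrt(2)/54.
Ratio ||u||_L² / ||u'||_L² = 5*sqrt(14)/42.
Sharp Poincaré constant on H^1_0(0, 5/3) is C_P = L/π = 5/(3*π), achieved by sin(3*π/5·x).
A polynomial bump cannot attain the sharp Poincaré constant (only the first sine eigenfunction does), so the ratio is strictly less than C_P, consistent with ||u||_L² ≤ C_P ||u'||_L².


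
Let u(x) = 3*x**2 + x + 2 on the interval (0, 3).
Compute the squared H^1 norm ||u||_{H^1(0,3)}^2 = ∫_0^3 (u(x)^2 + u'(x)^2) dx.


||u||_{H^1}^2 = 10869/10

The H^1 norm (squared) on an interval (0, L) is
  ||u||_{H^1}^2 = ∫_0^L u(x)^2 dx + ∫_0^L u'(x)^2 dx.
Compute u'(x) = 6*x + 1.
Then u(x)^2 = 9*x**4 + 6*x**3 + 13*x**2 + 4*x + 4 and u'(x)^2 = 36*x**2 + 12*x + 1.
Integrate each monomial from 0 to 3 using ∫_0^3 c·x^n dx = c·3^(n+1)/(n+1):
  ∫_0^3 u(x)^2 dx = ∫_0^3 (9*x^4 + 6*x^3 + 13*x^2 + 4*x + 4) dx. Term by term:
    ∫_0^3 9*x^4 dx = 2187/5;  ∫_0^3 6*x^3 dx = 243/2;  ∫_0^3 13*x^2 dx = 117;
    ∫_0^3 4*x dx = 18;  ∫_0^3 4 dx = 12.
  Sum: 2187/5 + 243/2 + 117 + 18 + 12 = 7059/10.
  ∫_0^3 u'(x)^2 dx = ∫_0^3 (36*x^2 + 12*x + 1) dx. Term by term:
    ∫_0^3 36*x^2 dx = 324;  ∫_0^3 12*x dx = 54;  ∫_0^3 1 dx = 3.
  Sum: 324 + 54 + 3 = 381.
Adding: ||u||_{H^1}^2 = 7059/10 + 381 = 10869/10.


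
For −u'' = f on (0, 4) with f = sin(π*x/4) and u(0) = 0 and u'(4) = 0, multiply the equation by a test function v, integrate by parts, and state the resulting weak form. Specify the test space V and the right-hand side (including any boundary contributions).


V = {v ∈ H^1(0, 4) : v(0) = 0} (test functions vanish at x = 0 where u is specified); weak form: ∫_0^4 u'v' dx = ∫_0^4 (sin(π*x/4)) v dx for all v ∈ V.

Multiply both sides by a test function v and integrate from 0 to 4:
  ∫_0^4 −u''(x) v(x) dx = ∫_0^4 f(x) v(x) dx.
Integrate the LHS by parts once:
  ∫_0^4 −u'' v dx = −[u'(x) v(x)]_0^4 + ∫_0^4 u'(x) v'(x) dx.
Thus ∫_0^4 u'(x) v'(x) dx = ∫_0^4 f(x) v(x) dx + [u'(x) v(x)]_0^4.
Choose V so that boundary terms are either known or forced to vanish.
Mixed BC: u(0) = 0 (Dirichlet) and u'(4) = 0 (Neumann). Define V = {v ∈ H^1(0, 4) : v(0) = 0}. Then [u' v]_0^4 = u'(4)·v(4) − u'(0)·0 = 0.
Weak formulation: find u (satisfying any essential BC) such that ∫_0^4 u'(x) v'(x) dx = ∫_0^4 f v dx for all v ∈ V (Dirichlet at 0 absorbed into V; the Neumann datum at x = 4 is zero, so no boundary term remains).
Substituting f(x) = sin(π*x/4), the right-hand side is ∫_0^4 (sin(π*x/4)) v dx.


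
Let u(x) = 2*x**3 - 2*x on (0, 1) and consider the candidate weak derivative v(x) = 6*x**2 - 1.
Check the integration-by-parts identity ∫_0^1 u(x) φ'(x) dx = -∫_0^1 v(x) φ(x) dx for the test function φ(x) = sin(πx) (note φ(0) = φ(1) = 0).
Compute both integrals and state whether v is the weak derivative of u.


LHS = -2/π + 24/π^3, RHS = -4/π + 24/π^3. No, v is not the weak derivative of u.

u(x) = 2*x**3 - 2*x, classical derivative u'(x) = 6*x**2 - 2.
φ(x) = sin(πx), so φ'(x) = π*cos(π*x).
Note φ(0) = φ(1) = 0, so the boundary term u·φ vanishes.
LHS = ∫_0^1 u(x) φ'(x) dx = ∫_0^1 (2*π*x^3*cos(π*x) - 2*π*x*cos(π*x)) dx. Term by term:
  ∫_0^1 -2*π*x*cos(π*x) dx = 4/π;  ∫_0^1 2*π*x^3*cos(π*x) dx = -6/π + 24/π^3.
Sum: 4/π + -6/π + 24/π^3 = -2/π + 24/π^3.
So LHS = -2/π + 24/π^3.
∫_0^1 v(x) φ(x) dx = ∫_0^1 (6*x^2*sin(π*x) - sin(π*x)) dx. Term by term:
  ∫_0^1 -sin(π*x) dx = -2/π;  ∫_0^1 6*x^2*sin(π*x) dx = -24/π^3 + 6/π.
Sum: -2/π + -24/π^3 + 6/π = -24/π^3 + 4/π.
So RHS = -∫_0^1 v(x) φ(x) dx = -4/π + 24/π^3.
LHS − RHS = 2/π ≠ 0, so the identity fails.
(For a valid weak derivative the identity must hold for EVERY test function, in particular this one. The failure shows v is NOT the weak derivative of u.)
Correct weak derivative would be u'(x) = 6*x**2 - 2.


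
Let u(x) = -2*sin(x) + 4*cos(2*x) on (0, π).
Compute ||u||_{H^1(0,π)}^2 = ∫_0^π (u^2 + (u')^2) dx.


||u||_{H^1(0,π)}^2 = 160/3 + 44*π

u'(x) = -8*sin(2*x) - 2*cos(x).
Expand u² and (u')² and integrate term by term on (0, π), using: for integers n ≥ 1, ∫_0^π sin²(nx) dx = ∫_0^π cos²(nx) dx = π/2; for n ≠ n', ∫_0^π sin(nx)sin(n'x) dx = ∫_0^π cos(nx)cos(n'x) dx = 0; and by product-to-sum, ∫_0^π sin(nx)cos(n'x) dx = ½∫_0^π [sin((n+n')x) + sin((n−n')x)] dx, which is 0 when n+n' is even and 2n/(n²−n'²) when n+n' is odd (it need not vanish on (0, π)).
  u² squared terms: (-2)²·∫sin(x)² dx = 4·π/2 = 2*π;  (4)²·∫cos(2x)² dx = 16·π/2 = 8*π.
  u² cross terms: 2·(-2)·(4)·∫sin(x)·cos(2x) dx = -16·(-2/3) = 32/3.
  So ∫_0^π u² dx = 2*π + 8*π + 32/3 = 32/3 + 10*π.
  (u')² squared terms: (-8)²·∫sin(2x)² dx = 64·π/2 = 32*π;  (-2)²·∫cos(x)² dx = 4·π/2 = 2*π.
  (u')² cross terms: 2·(-8)·(-2)·∫sin(2x)·cos(x) dx = 32·(4/3) = 128/3.
  So ∫_0^π (u')² dx = 32*π + 2*π + 128/3 = 128/3 + 34*π.
||u||_{H^1}^2 = (32/3 + 10*π) + (128/3 + 34*π) = 160/3 + 44*π.


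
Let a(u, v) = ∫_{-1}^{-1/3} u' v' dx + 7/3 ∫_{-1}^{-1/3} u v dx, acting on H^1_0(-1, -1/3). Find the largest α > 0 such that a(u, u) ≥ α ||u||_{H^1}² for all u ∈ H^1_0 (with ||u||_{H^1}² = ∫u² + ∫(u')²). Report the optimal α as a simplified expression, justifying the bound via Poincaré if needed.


α = 1

Coercivity of a(·,·) on H^1_0(-1, -1/3) means a(u, u) ≥ α ||u||_{H^1}² for every u ∈ H^1_0.
The interval has length L = 2/3, and Poincaré/coercivity depend only on L. Here a(u, u) = ∫(u')² + (7/3)·∫u².
Here c = 7/3 ≥ 1, so a(u,u) = ∫(u')² + c∫u² ≥ ∫(u')² + ∫u² = ||u||_{H^1}², i.e. α = 1 works. No larger α is possible: a(u,u) ≥ α||u||_{H^1}² means (1−α)∫(u')² ≥ (α−c)∫u², and for the modes u_n = sin(nπ(x−x₀)/L) (x₀ the left endpoint) one has ∫u_n²/∫(u_n')² = (L/(nπ))² → 0, so a(u_n,u_n)/||u_n||_{H^1}² → 1. Hence the optimal constant is α = 1.
Therefore α = 1.


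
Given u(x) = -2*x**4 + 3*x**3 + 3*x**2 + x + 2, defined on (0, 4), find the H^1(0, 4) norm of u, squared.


||u||_{H^1}^2 = 24951644/315

The H^1 norm (squared) on an interval (0, L) is
  ||u||_{H^1}^2 = ∫_0^L u(x)^2 dx + ∫_0^L u'(x)^2 dx.
Compute u'(x) = -8*x**3 + 9*x**2 + 6*x + 1.
Then u(x)^2 = 4*x**8 - 12*x**7 - 3*x**6 + 14*x**5 + 7*x**4 + 18*x**3 + 13*x**2 + 4*x + 4 and u'(x)^2 = 64*x**6 - 144*x**5 - 15*x**4 + 92*x**3 + 54*x**2 + 12*x + 1.
Integrate each monomial from 0 to 4 using ∫_0^4 c·x^n dx = c·4^(n+1)/(n+1):
  ∫_0^4 u(x)^2 dx = ∫_0^4 (4*x^8 - 12*x^7 - 3*x^6 + 14*x^5 + 7*x^4 + 18*x^3 + 13*x^2 + 4*x + 4) dx. Term by term:
    ∫_0^4 4*x^8 dx = 1048576/9;  ∫_0^4 -12*x^7 dx = -98304;  ∫_0^4 -3*x^6 dx = -49152/7;
    ∫_0^4 14*x^5 dx = 28672/3;  ∫_0^4 7*x^4 dx = 7168/5;  ∫_0^4 18*x^3 dx = 1152;
    ∫_0^4 13*x^2 dx = 832/3;  ∫_0^4 4*x dx = 32;  ∫_0^4 4 dx = 16.
  Sum: 1048576/9 − 98304 − 49152/7 + 28672/3 + 7168/5 + 1152 + 832/3 + 32 + 16 = 7450064/315.
  ∫_0^4 u'(x)^2 dx = ∫_0^4 (64*x^6 - 144*x^5 - 15*x^4 + 92*x^3 + 54*x^2 + 12*x + 1) dx. Term by term:
    ∫_0^4 64*x^6 dx = 1048576/7;  ∫_0^4 -144*x^5 dx = -98304;  ∫_0^4 -15*x^4 dx = -3072;
    ∫_0^4 92*x^3 dx = 5888;  ∫_0^4 54*x^2 dx = 1152;  ∫_0^4 12*x dx = 96;
    ∫_0^4 1 dx = 4.
  Sum: 1048576/7 − 98304 − 3072 + 5888 + 1152 + 96 + 4 = 388924/7.
Adding: ||u||_{H^1}^2 = 7450064/315 + 388924/7 = 24951644/315.


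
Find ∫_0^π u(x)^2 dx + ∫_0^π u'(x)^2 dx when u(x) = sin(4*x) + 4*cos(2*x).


||u||_{H^1(0,π)}^2 = 97*π/2

u'(x) = -8*sin(2*x) + 4*cos(4*x).
Expand u² and (u')² and integrate term by term on (0, π), using: for integers n ≥ 1, ∫_0^π sin²(nx) dx = ∫_0^π cos²(nx) dx = π/2; for n ≠ n', ∫_0^π sin(nx)sin(n'x) dx = ∫_0^π cos(nx)cos(n'x) dx = 0; and by product-to-sum, ∫_0^π sin(nx)cos(n'x) dx = ½∫_0^π [sin((n+n')x) + sin((n−n')x)] dx, which is 0 when n+n' is even and 2n/(n²−n'²) when n+n' is odd (it need not vanish on (0, π)).
  u² squared terms: (4)²·∫cos(2x)² dx = 16·π/2 = 8*π;  (1)²·∫sin(4x)² dx = 1·π/2 = π/2.
  u² cross terms: 2·(4)·(1)·∫cos(2x)·sin(4x) dx = 8·(0) = 0.
  So ∫_0^π u² dx = 8*π + π/2 + 0 = 17*π/2.
  (u')² squared terms: (-8)²·∫sin(2x)² dx = 64·π/2 = 32*π;  (4)²·∫cos(4x)² dx = 16·π/2 = 8*π.
  (u')² cross terms: 2·(-8)·(4)·∫sin(2x)·cos(4x) dx = -64·(0) = 0.
  So ∫_0^π (u')² dx = 32*π + 8*π + 0 = 40*π.
||u||_{H^1}^2 = (17*π/2) + (40*π) = 97*π/2.


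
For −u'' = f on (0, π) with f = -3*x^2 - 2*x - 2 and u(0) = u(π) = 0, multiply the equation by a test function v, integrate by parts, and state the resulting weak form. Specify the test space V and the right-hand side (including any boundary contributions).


V = H^1_0(0, π) (so v(0) = v(π) = 0); weak form: ∫_0^π u'v' dx = ∫_0^π (-3*x^2 - 2*x - 2) v dx for all v ∈ V.

Multiply both sides by a test function v and integrate from 0 to π:
  ∫_0^π −u''(x) v(x) dx = ∫_0^π f(x) v(x) dx.
Integrate the LHS by parts once:
  ∫_0^π −u'' v dx = −[u'(x) v(x)]_0^π + ∫_0^π u'(x) v'(x) dx.
Thus ∫_0^π u'(x) v'(x) dx = ∫_0^π f(x) v(x) dx + [u'(x) v(x)]_0^π.
Choose V so that boundary terms are either known or forced to vanish.
u is Dirichlet: u(0) = u(π) = 0. Let V = H^1_0(0, π); then v(0) = v(π) = 0, and [u' v]_0^π = 0.
Weak formulation: find u (satisfying any essential BC) such that ∫_0^π u'(x) v'(x) dx = ∫_0^π f v dx for all v ∈ V.
Substituting f(x) = -3*x^2 - 2*x - 2, the right-hand side is ∫_0^π (-3*x^2 - 2*x - 2) v dx.


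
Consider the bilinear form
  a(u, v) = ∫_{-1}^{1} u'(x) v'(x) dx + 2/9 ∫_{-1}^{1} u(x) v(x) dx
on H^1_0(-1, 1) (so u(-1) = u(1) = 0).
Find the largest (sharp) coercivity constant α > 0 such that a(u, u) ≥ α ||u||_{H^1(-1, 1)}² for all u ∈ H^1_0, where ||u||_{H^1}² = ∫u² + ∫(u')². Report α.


α = (8/9 + π^2)/(4 + π^2)

Coercivity of a(·,·) on H^1_0(-1, 1) means a(u, u) ≥ α ||u||_{H^1}² for every u ∈ H^1_0.
The interval has length L = 2, and Poincaré/coercivity depend only on L. Here a(u, u) = ∫(u')² + (2/9)·∫u².
Here 0 < c = 2/9 < 1. The condition a(u,u) ≥ α||u||_{H^1}² reads (1−α)∫(u')² ≥ (α−c)∫u². Any admissible α is ≤ 1 (rapidly oscillating u have ∫u²/∫(u')² → 0), and α = 1 would force 0 ≥ (1−c)∫u², impossible since c < 1; so 1−α > 0. By the sharp Poincaré inequality on H^1_0 of an interval of length L, ∫(u')² ≥ (π/L)²∫u² with equality for the first sine mode sin(π(x−x₀)/L) (x₀ the left endpoint), so the inequality holds for all u iff (1−α)(π/L)² ≥ α − c, i.e. α ≤ ((π/L)² + c)/((π/L)² + 1) = (1 + c(L/π)²)/(1 + (L/π)²). With (π/L)² = π^2/4 and c = 2/9, the largest admissible constant is α = ((π/L)² + c)/((π/L)² + 1).
Simplifying, α = (8/9 + π^2)/(4 + π^2).


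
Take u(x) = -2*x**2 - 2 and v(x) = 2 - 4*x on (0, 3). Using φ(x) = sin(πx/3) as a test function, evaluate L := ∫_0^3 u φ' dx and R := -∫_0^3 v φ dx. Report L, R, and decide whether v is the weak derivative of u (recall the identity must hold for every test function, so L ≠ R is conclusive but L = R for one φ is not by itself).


LHS = 36/π, RHS = 24/π. No, v is not the weak derivative of u.

u(x) = -2*x**2 - 2, classical derivative u'(x) = -4*x.
φ(x) = sin(πx/3), so φ'(x) = π*cos(π*x/3)/3.
Note φ(0) = φ(3) = 0, so the boundary term u·φ vanishes.
LHS = ∫_0^3 u(x) φ'(x) dx = ∫_0^3 (-2*π*x^2*cos(π*x/3)/3 - 2*π*cos(π*x/3)/3) dx. Term by term:
  ∫_0^3 -2*π*cos(π*x/3)/3 dx = 0;  ∫_0^3 -2*π*x^2*cos(π*x/3)/3 dx = 36/π.
Sum: 0 + 36/π = 36/π.
So LHS = 36/π.
∫_0^3 v(x) φ(x) dx = ∫_0^3 (-4*x*sin(π*x/3) + 2*sin(π*x/3)) dx. Term by term:
  ∫_0^3 2*sin(π*x/3) dx = 12/π;  ∫_0^3 -4*x*sin(π*x/3) dx = -36/π.
Sum: 12/π − 36/π = -24/π.
So RHS = -∫_0^3 v(x) φ(x) dx = 24/π.
LHS − RHS = 12/π ≠ 0, so the identity fails.
(For a valid weak derivative the identity must hold for EVERY test function, in particular this one. The failure shows v is NOT the weak derivative of u.)
Correct weak derivative would be u'(x) = -4*x.


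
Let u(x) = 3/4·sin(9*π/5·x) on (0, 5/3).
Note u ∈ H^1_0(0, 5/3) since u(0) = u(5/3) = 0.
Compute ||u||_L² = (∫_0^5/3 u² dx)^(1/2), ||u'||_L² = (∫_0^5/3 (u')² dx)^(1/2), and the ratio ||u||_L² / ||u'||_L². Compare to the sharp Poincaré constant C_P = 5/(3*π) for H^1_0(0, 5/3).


||u||_L² / ||u'||_L² = 5/(9*π) < C_P = 5/(3*π).

u(x) = 3/4·sin(9*π/5·x), so u'(x) = 27*π*cos(9*π*x/5)/20.
Writing u(x) = A·sin(kπx/L) with A = 3/4 and k = 3, use ∫_0^L sin²(kπx/L) dx = L/2 and ∫_0^L cos²(kπx/L) dx = L/2.
u² = 9/16·sin²(9*π/5·x) and (u')² = 729*π^2/400·cos²(9*π/5·x), and each of sin², cos² integrates to L/2 = 5/6 over (0, 5/3).
∫_0^5/3 u² dx = 15/32, so ||u||_L² = sqrt(30)/8.
∫_0^5/3 (u')² dx = 243*π^2/160, so ||u'||_L² = 9*sqrt(30)*π/40.
Ratio ||u||_L² / ||u'||_L² = 5/(9*π).
Sharp Poincaré constant on H^1_0(0, 5/3) is C_P = L/π = 5/(3*π), achieved by sin(3*π/5·x).
This is the k = 3 harmonic; the ratio L/(kπ) is strictly less than C_P = L/π, consistent with the sharp inequality ||u||_L² ≤ C_P ||u'||_L².


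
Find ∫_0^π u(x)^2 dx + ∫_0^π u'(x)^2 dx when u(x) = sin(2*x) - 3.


||u||_{H^1(0,π)}^2 = 23*π/2

u'(x) = 2*cos(2*x).
Expand u² and (u')² and integrate term by term on (0, π), using: for integers n ≥ 1, ∫_0^π sin²(nx) dx = ∫_0^π cos²(nx) dx = π/2; for n ≠ n', ∫_0^π sin(nx)sin(n'x) dx = ∫_0^π cos(nx)cos(n'x) dx = 0; and by product-to-sum, ∫_0^π sin(nx)cos(n'x) dx = ½∫_0^π [sin((n+n')x) + sin((n−n')x)] dx, which is 0 when n+n' is even and 2n/(n²−n'²) when n+n' is odd (it need not vanish on (0, π)). For the constant mode: ∫_0^π 1 dx = π, ∫_0^π cos(nx) dx = 0, ∫_0^π sin(nx) dx = (1−(−1)^n)/n.
  u² squared terms: (-3)²·∫1 dx = 9·π = 9*π;  (1)²·∫sin(2x)² dx = 1·π/2 = π/2.
  u² cross terms: 2·(-3)·(1)·∫1·sin(2x) dx = -6·(0) = 0.
  So ∫_0^π u² dx = 9*π + π/2 + 0 = 19*π/2.
  (u')² squared terms: (2)²·∫cos(2x)² dx = 4·π/2 = 2*π.
  So ∫_0^π (u')² dx = 2*π.
||u||_{H^1}^2 = (19*π/2) + (2*π) = 23*π/2.


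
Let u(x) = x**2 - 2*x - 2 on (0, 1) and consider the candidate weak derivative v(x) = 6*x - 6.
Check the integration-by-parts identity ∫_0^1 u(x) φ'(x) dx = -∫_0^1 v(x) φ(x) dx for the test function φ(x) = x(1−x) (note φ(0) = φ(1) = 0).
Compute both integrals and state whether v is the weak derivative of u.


LHS = 1/6, RHS = 1/2. No, v is not the weak derivative of u.

u(x) = x**2 - 2*x - 2, classical derivative u'(x) = 2*x - 2.
φ(x) = x(1−x), so φ'(x) = 1 - 2*x.
Note φ(0) = φ(1) = 0, so the boundary term u·φ vanishes.
LHS = ∫_0^1 u(x) φ'(x) dx = ∫_0^1 (-2*x^3 + 5*x^2 + 2*x - 2) dx. Term by term:
  ∫_0^1 -2*x^3 dx = -1/2;  ∫_0^1 5*x^2 dx = 5/3;  ∫_0^1 2*x dx = 1;
  ∫_0^1 -2 dx = -2.
Sum: -1/2 + 5/3 + 1 − 2 = 1/6.
So LHS = 1/6.
∫_0^1 v(x) φ(x) dx = ∫_0^1 (-6*x^3 + 12*x^2 - 6*x) dx. Term by term:
  ∫_0^1 -6*x^3 dx = -3/2;  ∫_0^1 12*x^2 dx = 4;  ∫_0^1 -6*x dx = -3.
Sum: -3/2 + 4 − 3 = -1/2.
So RHS = -∫_0^1 v(x) φ(x) dx = 1/2.
LHS − RHS = -1/3 ≠ 0, so the identity fails.
(For a valid weak derivative the identity must hold for EVERY test function, in particular this one. The failure shows v is NOT the weak derivative of u.)
Correct weak derivative would be u'(x) = 2*x - 2.


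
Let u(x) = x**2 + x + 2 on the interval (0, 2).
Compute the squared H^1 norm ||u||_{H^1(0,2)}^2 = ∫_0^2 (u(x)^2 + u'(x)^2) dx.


||u||_{H^1}^2 = 322/5

The H^1 norm (squared) on an interval (0, L) is
  ||u||_{H^1}^2 = ∫_0^L u(x)^2 dx + ∫_0^L u'(x)^2 dx.
Compute u'(x) = 2*x + 1.
Then u(x)^2 = x**4 + 2*x**3 + 5*x**2 + 4*x + 4 and u'(x)^2 = 4*x**2 + 4*x + 1.
Integrate each monomial from 0 to 2 using ∫_0^2 c·x^n dx = c·2^(n+1)/(n+1):
  ∫_0^2 u(x)^2 dx = ∫_0^2 (x^4 + 2*x^3 + 5*x^2 + 4*x + 4) dx. Term by term:
    ∫_0^2 x^4 dx = 32/5;  ∫_0^2 2*x^3 dx = 8;  ∫_0^2 5*x^2 dx = 40/3;
    ∫_0^2 4*x dx = 8;  ∫_0^2 4 dx = 8.
  Sum: 32/5 + 8 + 40/3 + 8 + 8 = 656/15.
  ∫_0^2 u'(x)^2 dx = ∫_0^2 (4*x^2 + 4*x + 1) dx. Term by term:
    ∫_0^2 4*x^2 dx = 32/3;  ∫_0^2 4*x dx = 8;  ∫_0^2 1 dx = 2.
  Sum: 32/3 + 8 + 2 = 62/3.
Adding: ||u||_{H^1}^2 = 656/15 + 62/3 = 322/5.


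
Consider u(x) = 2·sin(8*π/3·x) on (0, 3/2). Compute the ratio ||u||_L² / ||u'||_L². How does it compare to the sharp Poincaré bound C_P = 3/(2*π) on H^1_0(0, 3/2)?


||u||_L² / ||u'||_L² = 3/(8*π) < C_P = 3/(2*π).

u(x) = 2·sin(8*π/3·x), so u'(x) = 16*π*cos(8*π*x/3)/3.
Writing u(x) = A·sin(kπx/L) with A = 2 and k = 4, use ∫_0^L sin²(kπx/L) dx = L/2 and ∫_0^L cos²(kπx/L) dx = L/2.
u² = 4·sin²(8*π/3·x) and (u')² = 256*π^2/9·cos²(8*π/3·x), and each of sin², cos² integrates to L/2 = 3/4 over (0, 3/2).
∫_0^3/2 u² dx = 3, so ||u||_L² = sqrt(3).
∫_0^3/2 (u')² dx = 64*π^2/3, so ||u'||_L² = 8*sqrt(3)*π/3.
Ratio ||u||_L² / ||u'||_L² = 3/(8*π).
Sharp Poincaré constant on H^1_0(0, 3/2) is C_P = L/π = 3/(2*π), achieved by sin(2*π/3·x).
This is the k = 4 harmonic; the ratio L/(kπ) is strictly less than C_P = L/π, consistent with the sharp inequality ||u||_L² ≤ C_P ||u'||_L².


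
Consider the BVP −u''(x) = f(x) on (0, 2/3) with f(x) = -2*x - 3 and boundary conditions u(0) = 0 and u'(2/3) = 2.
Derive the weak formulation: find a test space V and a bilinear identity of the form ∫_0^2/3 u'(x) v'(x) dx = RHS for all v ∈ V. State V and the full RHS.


V = {v ∈ H^1(0, 2/3) : v(0) = 0} (test functions vanish at x = 0 where u is specified); weak form: ∫_0^2/3 u'v' dx = ∫_0^2/3 (-2*x - 3) v dx + 2·v(2/3) for all v ∈ V.

Multiply both sides by a test function v and integrate from 0 to 2/3:
  ∫_0^2/3 −u''(x) v(x) dx = ∫_0^2/3 f(x) v(x) dx.
Integrate the LHS by parts once:
  ∫_0^2/3 −u'' v dx = −[u'(x) v(x)]_0^2/3 + ∫_0^2/3 u'(x) v'(x) dx.
Thus ∫_0^2/3 u'(x) v'(x) dx = ∫_0^2/3 f(x) v(x) dx + [u'(x) v(x)]_0^2/3.
Choose V so that boundary terms are either known or forced to vanish.
Mixed BC: u(0) = 0 (Dirichlet) and u'(2/3) = 2 (Neumann). Define V = {v ∈ H^1(0, 2/3) : v(0) = 0}. Then [u' v]_0^2/3 = u'(2/3)·v(2/3) − u'(0)·0 = 2·v(2/3).
Weak formulation: find u (satisfying any essential BC) such that ∫_0^2/3 u'(x) v'(x) dx = ∫_0^2/3 f v dx + 2·v(2/3) for all v ∈ V (Dirichlet at 0 absorbed into V; Neumann datum at x = 2/3 contributes the boundary term).
Substituting f(x) = -2*x - 3, the right-hand side is ∫_0^2/3 (-2*x - 3) v dx + 2·v(2/3).


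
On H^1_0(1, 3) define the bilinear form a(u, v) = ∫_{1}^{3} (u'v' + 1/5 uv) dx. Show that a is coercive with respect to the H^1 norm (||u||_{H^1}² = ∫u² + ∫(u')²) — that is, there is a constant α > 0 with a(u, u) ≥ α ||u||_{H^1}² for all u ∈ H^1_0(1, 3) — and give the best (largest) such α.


α = (4/5 + π^2)/(4 + π^2)

Coercivity of a(·,·) on H^1_0(1, 3) means a(u, u) ≥ α ||u||_{H^1}² for every u ∈ H^1_0.
The interval has length L = 2, and Poincaré/coercivity depend only on L. Here a(u, u) = ∫(u')² + (1/5)·∫u².
Here 0 < c = 1/5 < 1. The condition a(u,u) ≥ α||u||_{H^1}² reads (1−α)∫(u')² ≥ (α−c)∫u². Any admissible α is ≤ 1 (rapidly oscillating u have ∫u²/∫(u')² → 0), and α = 1 would force 0 ≥ (1−c)∫u², impossible since c < 1; so 1−α > 0. By the sharp Poincaré inequality on H^1_0 of an interval of length L, ∫(u')² ≥ (π/L)²∫u² with equality for the first sine mode sin(π(x−x₀)/L) (x₀ the left endpoint), so the inequality holds for all u iff (1−α)(π/L)² ≥ α − c, i.e. α ≤ ((π/L)² + c)/((π/L)² + 1) = (1 + c(L/π)²)/(1 + (L/π)²). With (π/L)² = π^2/4 and c = 1/5, the largest admissible constant is α = ((π/L)² + c)/((π/L)² + 1).
Simplifying, α = (4/5 + π^2)/(4 + π^2).


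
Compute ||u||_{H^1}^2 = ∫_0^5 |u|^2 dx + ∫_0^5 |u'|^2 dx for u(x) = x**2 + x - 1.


||u||_{H^1}^2 = 2195/2

The H^1 norm (squared) on an interval (0, L) is
  ||u||_{H^1}^2 = ∫_0^L u(x)^2 dx + ∫_0^L u'(x)^2 dx.
Compute u'(x) = 2*x + 1.
Then u(x)^2 = x**4 + 2*x**3 - x**2 - 2*x + 1 and u'(x)^2 = 4*x**2 + 4*x + 1.
Integrate each monomial from 0 to 5 using ∫_0^5 c·x^n dx = c·5^(n+1)/(n+1):
  ∫_0^5 u(x)^2 dx = ∫_0^5 (x^4 + 2*x^3 - x^2 - 2*x + 1) dx. Term by term:
    ∫_0^5 x^4 dx = 625;  ∫_0^5 2*x^3 dx = 625/2;  ∫_0^5 -x^2 dx = -125/3;
    ∫_0^5 -2*x dx = -25;  ∫_0^5 1 dx = 5.
  Sum: 625 + 625/2 − 125/3 − 25 + 5 = 5255/6.
  ∫_0^5 u'(x)^2 dx = ∫_0^5 (4*x^2 + 4*x + 1) dx. Term by term:
    ∫_0^5 4*x^2 dx = 500/3;  ∫_0^5 4*x dx = 50;  ∫_0^5 1 dx = 5.
  Sum: 500/3 + 50 + 5 = 665/3.
Adding: ||u||_{H^1}^2 = 5255/6 + 665/3 = 2195/2.


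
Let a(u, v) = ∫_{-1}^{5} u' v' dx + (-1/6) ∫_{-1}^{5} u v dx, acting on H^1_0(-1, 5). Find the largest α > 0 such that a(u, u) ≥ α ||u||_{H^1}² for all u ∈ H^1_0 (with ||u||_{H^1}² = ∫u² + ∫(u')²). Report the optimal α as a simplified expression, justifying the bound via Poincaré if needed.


α = (-6 + π^2)/(π^2 + 36)

Coercivity of a(·,·) on H^1_0(-1, 5) means a(u, u) ≥ α ||u||_{H^1}² for every u ∈ H^1_0.
The interval has length L = 6, and Poincaré/coercivity depend only on L. Here a(u, u) = ∫(u')² + (-1/6)·∫u².
Here c = -1/6 < 0 with |c| < (π/L)² = π^2/36, so coercivity still holds. The condition a(u,u) ≥ α||u||_{H^1}² reads (1−α)∫(u')² ≥ (α−c)∫u². Any admissible α is ≤ 1 (rapidly oscillating u have ∫u²/∫(u')² → 0), and α = 1 would force 0 ≥ (1−c)∫u², impossible since c < 1; so 1−α > 0. By the sharp Poincaré inequality on H^1_0 of an interval of length L, ∫(u')² ≥ (π/L)²∫u² with equality for the first sine mode sin(π(x−x₀)/L) (x₀ the left endpoint), so the inequality holds for all u iff (1−α)(π/L)² ≥ α − c, i.e. α ≤ ((π/L)² + c)/((π/L)² + 1) = (1 + c(L/π)²)/(1 + (L/π)²). (Direct route, valid since c ≤ 0: Poincaré gives c∫u² ≥ c(L/π)²∫(u')², so a(u,u) ≥ (1 + c(L/π)²)∫(u')², while ||u||_{H^1}² ≤ (1 + (L/π)²)∫(u')²; dividing yields the same α.) With (π/L)² = π^2/36 and c = -1/6, the largest admissible constant is α = ((π/L)² + c)/((π/L)² + 1).
Simplifying, α = (-6 + π^2)/(π^2 + 36).


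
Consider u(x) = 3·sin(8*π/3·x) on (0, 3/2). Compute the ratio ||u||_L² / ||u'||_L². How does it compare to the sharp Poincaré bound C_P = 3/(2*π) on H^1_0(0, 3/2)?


||u||_L² / ||u'||_L² = 3/(8*π) < C_P = 3/(2*π).

u(x) = 3·sin(8*π/3·x), so u'(x) = 8*π*cos(8*π*x/3).
Writing u(x) = A·sin(kπx/L) with A = 3 and k = 4, use ∫_0^L sin²(kπx/L) dx = L/2 and ∫_0^L cos²(kπx/L) dx = L/2.
u² = 9·sin²(8*π/3·x) and (u')² = 64*π^2·cos²(8*π/3·x), and each of sin², cos² integrates to L/2 = 3/4 over (0, 3/2).
∫_0^3/2 u² dx = 27/4, so ||u||_L² = 3*sqrt(3)/2.
∫_0^3/2 (u')² dx = 48*π^2, so ||u'||_L² = 4*sqrt(3)*π.
Ratio ||u||_L² / ||u'||_L² = 3/(8*π).
Sharp Poincaré constant on H^1_0(0, 3/2) is C_P = L/π = 3/(2*π), achieved by sin(2*π/3·x).
This is the k = 4 harmonic; the ratio L/(kπ) is strictly less than C_P = L/π, consistent with the sharp inequality ||u||_L² ≤ C_P ||u'||_L².


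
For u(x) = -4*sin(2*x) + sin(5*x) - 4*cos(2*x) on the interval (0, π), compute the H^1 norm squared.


||u||_{H^1(0,π)}^2 = -400/21 + 93*π

u'(x) = 8*sin(2*x) - 8*cos(2*x) + 5*cos(5*x).
Expand u² and (u')² and integrate term by term on (0, π), using: for integers n ≥ 1, ∫_0^π sin²(nx) dx = ∫_0^π cos²(nx) dx = π/2; for n ≠ n', ∫_0^π sin(nx)sin(n'x) dx = ∫_0^π cos(nx)cos(n'x) dx = 0; and by product-to-sum, ∫_0^π sin(nx)cos(n'x) dx = ½∫_0^π [sin((n+n')x) + sin((n−n')x)] dx, which is 0 when n+n' is even and 2n/(n²−n'²) when n+n' is odd (it need not vanish on (0, π)).
  u² squared terms: (-4)²·∫cos(2x)² dx = 16·π/2 = 8*π;  (-4)²·∫sin(2x)² dx = 16·π/2 = 8*π;  (1)²·∫sin(5x)² dx = 1·π/2 = π/2.
  u² cross terms: 2·(-4)·(-4)·∫cos(2x)·sin(2x) dx = 32·(0) = 0;  2·(-4)·(1)·∫cos(2x)·sin(5x) dx = -8·(10/21) = -80/21;  2·(-4)·(1)·∫sin(2x)·sin(5x) dx = -8·(0) = 0.
  So ∫_0^π u² dx = 8*π + 8*π + π/2 + 0 − 80/21 + 0 = -80/21 + 33*π/2.
  (u')² squared terms: (-8)²·∫cos(2x)² dx = 64·π/2 = 32*π;  (5)²·∫cos(5x)² dx = 25·π/2 = 25*π/2;  (8)²·∫sin(2x)² dx = 64·π/2 = 32*π.
  (u')² cross terms: 2·(-8)·(5)·∫cos(2x)·cos(5x) dx = -80·(0) = 0;  2·(-8)·(8)·∫cos(2x)·sin(2x) dx = -128·(0) = 0;  2·(5)·(8)·∫cos(5x)·sin(2x) dx = 80·(-4/21) = -320/21.
  So ∫_0^π (u')² dx = 32*π + 25*π/2 + 32*π + 0 + 0 − 320/21 = -320/21 + 153*π/2.
||u||_{H^1}^2 = (-80/21 + 33*π/2) + (-320/21 + 153*π/2) = -400/21 + 93*π.


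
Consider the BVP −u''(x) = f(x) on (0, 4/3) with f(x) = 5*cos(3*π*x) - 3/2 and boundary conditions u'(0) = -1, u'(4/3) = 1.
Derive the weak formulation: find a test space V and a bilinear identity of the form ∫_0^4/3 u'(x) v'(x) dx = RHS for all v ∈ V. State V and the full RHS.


V = H^1(0, 4/3) (v unrestricted at boundary; u is determined up to an additive constant); weak form: ∫_0^4/3 u'v' dx = ∫_0^4/3 (5*cos(3*π*x) - 3/2) v dx + v(4/3) + v(0) for all v ∈ V.

Multiply both sides by a test function v and integrate from 0 to 4/3:
  ∫_0^4/3 −u''(x) v(x) dx = ∫_0^4/3 f(x) v(x) dx.
Integrate the LHS by parts once:
  ∫_0^4/3 −u'' v dx = −[u'(x) v(x)]_0^4/3 + ∫_0^4/3 u'(x) v'(x) dx.
Thus ∫_0^4/3 u'(x) v'(x) dx = ∫_0^4/3 f(x) v(x) dx + [u'(x) v(x)]_0^4/3.
Choose V so that boundary terms are either known or forced to vanish.
u has inhomogeneous Neumann u'(0) = -1, u'(4/3) = 1. [u' v]_0^4/3 = (1)·v(4/3) − (-1)·v(0) = v(4/3) + v(0). Take V = H^1(0, 4/3); boundary term becomes part of RHS.
Weak formulation: find u (satisfying any essential BC) such that ∫_0^4/3 u'(x) v'(x) dx = ∫_0^4/3 f v dx + v(4/3) + v(0) for all v ∈ V (Neumann data are natural BCs: they enter the RHS as boundary terms).
Substituting f(x) = 5*cos(3*π*x) - 3/2, the right-hand side is ∫_0^4/3 (5*cos(3*π*x) - 3/2) v dx + v(4/3) + v(0).
Compatibility check (pure Neumann): taking v ≡ 1 ∈ V gives 0 = ∫_0^4/3 f dx + (1) − (-1), i.e. ∫_0^4/3 f dx must equal u'(0) − u'(4/3) = -2. Indeed ∫_0^4/3 (5*cos(3*π*x) - 3/2) dx = -2, so the data are compatible. The solution is then unique only up to an additive constant (fix it e.g. by requiring ∫_0^4/3 u dx = 0).


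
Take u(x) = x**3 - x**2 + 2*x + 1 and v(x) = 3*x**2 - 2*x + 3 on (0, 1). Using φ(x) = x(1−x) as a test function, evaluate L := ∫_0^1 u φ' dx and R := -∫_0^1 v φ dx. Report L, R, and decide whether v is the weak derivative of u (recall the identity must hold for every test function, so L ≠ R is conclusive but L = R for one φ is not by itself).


LHS = -19/60, RHS = -29/60. No, v is not the weak derivative of u.

u(x) = x**3 - x**2 + 2*x + 1, classical derivative u'(x) = 3*x**2 - 2*x + 2.
φ(x) = x(1−x), so φ'(x) = 1 - 2*x.
Note φ(0) = φ(1) = 0, so the boundary term u·φ vanishes.
LHS = ∫_0^1 u(x) φ'(x) dx = ∫_0^1 (-2*x^4 + 3*x^3 - 5*x^2 + 1) dx. Term by term:
  ∫_0^1 -2*x^4 dx = -2/5;  ∫_0^1 3*x^3 dx = 3/4;  ∫_0^1 -5*x^2 dx = -5/3;
  ∫_0^1 1 dx = 1.
Sum: -2/5 + 3/4 − 5/3 + 1 = -19/60.
So LHS = -19/60.
∫_0^1 v(x) φ(x) dx = ∫_0^1 (-3*x^4 + 5*x^3 - 5*x^2 + 3*x) dx. Term by term:
  ∫_0^1 -3*x^4 dx = -3/5;  ∫_0^1 5*x^3 dx = 5/4;  ∫_0^1 -5*x^2 dx = -5/3;
  ∫_0^1 3*x dx = 3/2.
Sum: -3/5 + 5/4 − 5/3 + 3/2 = 29/60.
So RHS = -∫_0^1 v(x) φ(x) dx = -29/60.
LHS − RHS = 1/6 ≠ 0, so the identity fails.
(For a valid weak derivative the identity must hold for EVERY test function, in particular this one. The failure shows v is NOT the weak derivative of u.)
Correct weak derivative would be u'(x) = 3*x**2 - 2*x + 2.
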